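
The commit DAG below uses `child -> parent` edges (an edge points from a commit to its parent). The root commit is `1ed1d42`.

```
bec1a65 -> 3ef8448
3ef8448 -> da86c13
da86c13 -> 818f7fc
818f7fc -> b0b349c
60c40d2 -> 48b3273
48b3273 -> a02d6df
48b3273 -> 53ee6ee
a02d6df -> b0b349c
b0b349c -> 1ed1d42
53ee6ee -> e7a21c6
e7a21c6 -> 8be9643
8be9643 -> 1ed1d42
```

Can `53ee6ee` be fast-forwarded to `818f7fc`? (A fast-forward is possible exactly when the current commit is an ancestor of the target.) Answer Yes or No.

A fast-forward from 53ee6ee to 818f7fc is possible iff 53ee6ee is an ancestor of 818f7fc.
Ancestors of 818f7fc: {1ed1d42, 818f7fc, b0b349c}.
53ee6ee is not among them, so fast-forward is not possible.

No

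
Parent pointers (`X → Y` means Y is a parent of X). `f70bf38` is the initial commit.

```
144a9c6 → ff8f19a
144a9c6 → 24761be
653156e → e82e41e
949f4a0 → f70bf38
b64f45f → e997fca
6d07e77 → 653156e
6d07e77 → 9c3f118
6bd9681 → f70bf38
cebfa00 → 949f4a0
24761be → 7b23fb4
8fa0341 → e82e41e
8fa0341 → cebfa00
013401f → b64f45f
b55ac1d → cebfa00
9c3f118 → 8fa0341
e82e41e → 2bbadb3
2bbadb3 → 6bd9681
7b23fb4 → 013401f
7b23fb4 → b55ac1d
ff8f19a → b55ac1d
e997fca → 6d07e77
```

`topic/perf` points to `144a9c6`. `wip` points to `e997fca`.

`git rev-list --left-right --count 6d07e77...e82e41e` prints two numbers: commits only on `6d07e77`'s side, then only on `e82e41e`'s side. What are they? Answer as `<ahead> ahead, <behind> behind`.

Reachable from 6d07e77: {2bbadb3, 653156e, 6bd9681, 6d07e77, 8fa0341, 949f4a0, 9c3f118, cebfa00, e82e41e, f70bf38}.
Reachable from e82e41e: {2bbadb3, 6bd9681, e82e41e, f70bf38}.
Only in 6d07e77's history (ahead): {653156e, 6d07e77, 8fa0341, 949f4a0, 9c3f118, cebfa00} — 6.
Only in e82e41e's history (behind): {} — 0.

6 ahead, 0 behind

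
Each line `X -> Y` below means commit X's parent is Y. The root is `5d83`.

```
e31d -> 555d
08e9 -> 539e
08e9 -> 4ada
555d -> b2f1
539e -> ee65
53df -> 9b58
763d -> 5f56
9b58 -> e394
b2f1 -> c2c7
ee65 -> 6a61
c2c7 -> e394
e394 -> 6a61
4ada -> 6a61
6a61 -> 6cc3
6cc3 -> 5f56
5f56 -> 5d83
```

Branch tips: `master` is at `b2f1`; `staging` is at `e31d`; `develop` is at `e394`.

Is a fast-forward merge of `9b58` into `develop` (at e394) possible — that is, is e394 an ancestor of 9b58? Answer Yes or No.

Yes

A fast-forward from e394 to 9b58 is possible iff e394 is an ancestor of 9b58.
Ancestors of 9b58: {5d83, 5f56, 6a61, 6cc3, 9b58, e394}.
e394 is among them, so fast-forward is possible.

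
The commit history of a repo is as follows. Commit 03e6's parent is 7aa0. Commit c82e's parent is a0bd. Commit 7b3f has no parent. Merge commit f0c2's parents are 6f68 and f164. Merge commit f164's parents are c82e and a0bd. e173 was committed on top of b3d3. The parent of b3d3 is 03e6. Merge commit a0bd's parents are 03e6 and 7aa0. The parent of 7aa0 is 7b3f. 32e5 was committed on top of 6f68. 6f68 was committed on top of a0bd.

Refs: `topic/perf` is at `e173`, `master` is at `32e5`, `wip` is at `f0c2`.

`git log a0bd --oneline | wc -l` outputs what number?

4

Walking parent pointers from a0bd: reachable set = {03e6, 7aa0, 7b3f, a0bd}.
That is 4 commits.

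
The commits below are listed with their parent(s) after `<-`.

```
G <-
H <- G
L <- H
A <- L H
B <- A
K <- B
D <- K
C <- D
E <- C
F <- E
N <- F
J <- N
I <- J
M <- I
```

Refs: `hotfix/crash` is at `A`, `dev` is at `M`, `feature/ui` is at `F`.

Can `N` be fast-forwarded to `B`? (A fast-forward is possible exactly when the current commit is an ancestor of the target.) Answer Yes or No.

No

A fast-forward from N to B is possible iff N is an ancestor of B.
Ancestors of B: {A, B, G, H, L}.
N is not among them, so fast-forward is not possible.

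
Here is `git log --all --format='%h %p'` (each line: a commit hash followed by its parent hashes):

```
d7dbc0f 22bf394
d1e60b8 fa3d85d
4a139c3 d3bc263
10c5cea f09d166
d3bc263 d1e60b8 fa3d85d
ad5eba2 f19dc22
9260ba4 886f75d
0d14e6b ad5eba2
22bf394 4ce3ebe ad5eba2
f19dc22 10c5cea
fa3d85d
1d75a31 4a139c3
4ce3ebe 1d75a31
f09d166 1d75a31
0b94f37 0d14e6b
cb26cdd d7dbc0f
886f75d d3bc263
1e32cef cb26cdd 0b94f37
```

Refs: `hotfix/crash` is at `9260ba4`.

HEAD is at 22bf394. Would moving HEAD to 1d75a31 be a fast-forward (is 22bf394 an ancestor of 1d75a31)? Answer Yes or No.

A fast-forward from 22bf394 to 1d75a31 is possible iff 22bf394 is an ancestor of 1d75a31.
Ancestors of 1d75a31: {1d75a31, 4a139c3, d1e60b8, d3bc263, fa3d85d}.
22bf394 is not among them, so fast-forward is not possible.

No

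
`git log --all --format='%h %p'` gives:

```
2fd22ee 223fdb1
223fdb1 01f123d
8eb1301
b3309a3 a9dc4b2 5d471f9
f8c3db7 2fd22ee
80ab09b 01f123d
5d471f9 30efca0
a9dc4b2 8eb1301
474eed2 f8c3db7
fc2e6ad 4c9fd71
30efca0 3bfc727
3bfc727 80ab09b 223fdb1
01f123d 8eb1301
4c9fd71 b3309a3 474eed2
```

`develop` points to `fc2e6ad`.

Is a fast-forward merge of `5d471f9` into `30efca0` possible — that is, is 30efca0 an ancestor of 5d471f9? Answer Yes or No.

Yes

A fast-forward from 30efca0 to 5d471f9 is possible iff 30efca0 is an ancestor of 5d471f9.
Ancestors of 5d471f9: {01f123d, 223fdb1, 30efca0, 3bfc727, 5d471f9, 80ab09b, 8eb1301}.
30efca0 is among them, so fast-forward is possible.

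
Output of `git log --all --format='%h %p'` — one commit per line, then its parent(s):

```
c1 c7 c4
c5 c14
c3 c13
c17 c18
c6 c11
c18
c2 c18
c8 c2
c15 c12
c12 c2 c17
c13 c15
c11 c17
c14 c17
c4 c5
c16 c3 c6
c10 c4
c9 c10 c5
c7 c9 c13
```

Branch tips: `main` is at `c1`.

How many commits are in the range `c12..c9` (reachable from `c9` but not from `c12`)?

Reachable from c9: {c10, c14, c17, c18, c4, c5, c9}.
Reachable from c12: {c12, c17, c18, c2}.
In c9's history but not c12's: {c10, c14, c4, c5, c9} — 5 commits.

5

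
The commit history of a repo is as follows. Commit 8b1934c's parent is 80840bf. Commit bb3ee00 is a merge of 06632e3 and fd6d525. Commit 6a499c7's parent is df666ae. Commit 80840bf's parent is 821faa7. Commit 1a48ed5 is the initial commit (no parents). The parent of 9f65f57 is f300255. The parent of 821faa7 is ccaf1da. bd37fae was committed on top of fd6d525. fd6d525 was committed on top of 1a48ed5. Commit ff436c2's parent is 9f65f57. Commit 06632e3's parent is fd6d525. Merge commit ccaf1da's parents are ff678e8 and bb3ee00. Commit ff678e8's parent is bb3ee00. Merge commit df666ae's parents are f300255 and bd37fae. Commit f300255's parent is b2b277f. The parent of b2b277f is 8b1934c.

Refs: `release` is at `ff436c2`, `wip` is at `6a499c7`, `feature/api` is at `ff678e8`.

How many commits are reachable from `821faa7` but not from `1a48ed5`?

6

Reachable from 821faa7: {06632e3, 1a48ed5, 821faa7, bb3ee00, ccaf1da, fd6d525, ff678e8}.
Reachable from 1a48ed5: {1a48ed5}.
In 821faa7's history but not 1a48ed5's: {06632e3, 821faa7, bb3ee00, ccaf1da, fd6d525, ff678e8} — 6 commits.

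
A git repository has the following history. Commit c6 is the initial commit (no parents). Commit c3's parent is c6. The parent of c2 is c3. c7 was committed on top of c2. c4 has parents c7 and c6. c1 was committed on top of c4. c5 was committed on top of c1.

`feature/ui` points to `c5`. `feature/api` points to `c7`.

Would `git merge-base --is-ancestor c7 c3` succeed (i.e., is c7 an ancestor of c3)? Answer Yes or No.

No

Ancestors of c3: {c3, c6}.
c7 is not in that set, so it is not an ancestor of c3.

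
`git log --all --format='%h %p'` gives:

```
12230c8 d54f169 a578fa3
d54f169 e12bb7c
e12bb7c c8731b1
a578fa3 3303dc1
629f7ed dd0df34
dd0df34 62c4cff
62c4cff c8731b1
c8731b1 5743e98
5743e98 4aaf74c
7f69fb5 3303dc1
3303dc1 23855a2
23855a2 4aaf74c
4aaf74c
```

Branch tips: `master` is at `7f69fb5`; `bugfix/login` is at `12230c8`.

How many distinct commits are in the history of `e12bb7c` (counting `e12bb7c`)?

Walking parent pointers from e12bb7c: reachable set = {4aaf74c, 5743e98, c8731b1, e12bb7c}.
That is 4 commits.

4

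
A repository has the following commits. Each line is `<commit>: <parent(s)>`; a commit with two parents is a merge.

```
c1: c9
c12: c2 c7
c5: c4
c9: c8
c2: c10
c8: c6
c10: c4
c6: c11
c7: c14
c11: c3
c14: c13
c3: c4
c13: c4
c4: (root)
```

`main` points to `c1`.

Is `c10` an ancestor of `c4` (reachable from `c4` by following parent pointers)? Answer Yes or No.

Ancestors of c4: {c4}.
c10 is not in that set, so it is not an ancestor of c4.

No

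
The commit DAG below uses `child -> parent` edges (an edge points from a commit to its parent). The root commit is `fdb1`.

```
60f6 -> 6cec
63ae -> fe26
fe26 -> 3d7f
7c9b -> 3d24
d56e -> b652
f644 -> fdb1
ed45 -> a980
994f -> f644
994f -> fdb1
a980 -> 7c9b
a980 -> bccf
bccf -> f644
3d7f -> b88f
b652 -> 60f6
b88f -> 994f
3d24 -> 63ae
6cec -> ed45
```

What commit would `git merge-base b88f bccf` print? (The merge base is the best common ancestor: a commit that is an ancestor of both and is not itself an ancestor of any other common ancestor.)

f644

Ancestors of b88f: {994f, b88f, f644, fdb1}.
Ancestors of bccf: {bccf, f644, fdb1}.
Common ancestors: {f644, fdb1}.
Among these, f644 is not an ancestor of any other common ancestor — it is the merge base.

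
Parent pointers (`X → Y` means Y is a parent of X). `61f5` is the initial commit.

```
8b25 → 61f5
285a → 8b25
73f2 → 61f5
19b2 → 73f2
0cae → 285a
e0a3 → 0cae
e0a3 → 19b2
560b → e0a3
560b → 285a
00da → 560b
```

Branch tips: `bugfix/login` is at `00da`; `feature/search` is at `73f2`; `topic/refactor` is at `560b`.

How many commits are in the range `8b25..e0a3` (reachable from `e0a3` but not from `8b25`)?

Reachable from e0a3: {0cae, 19b2, 285a, 61f5, 73f2, 8b25, e0a3}.
Reachable from 8b25: {61f5, 8b25}.
In e0a3's history but not 8b25's: {0cae, 19b2, 285a, 73f2, e0a3} — 5 commits.

5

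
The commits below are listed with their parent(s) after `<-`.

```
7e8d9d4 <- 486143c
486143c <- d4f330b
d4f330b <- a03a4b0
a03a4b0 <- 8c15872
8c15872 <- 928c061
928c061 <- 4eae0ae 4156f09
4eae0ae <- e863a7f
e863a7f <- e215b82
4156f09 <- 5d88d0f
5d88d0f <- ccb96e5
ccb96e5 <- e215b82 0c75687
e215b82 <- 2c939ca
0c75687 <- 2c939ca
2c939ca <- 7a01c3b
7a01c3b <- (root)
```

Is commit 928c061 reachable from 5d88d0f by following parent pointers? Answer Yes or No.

No

Ancestors of 5d88d0f: {0c75687, 2c939ca, 5d88d0f, 7a01c3b, ccb96e5, e215b82}.
928c061 is not in that set, so it is not an ancestor of 5d88d0f.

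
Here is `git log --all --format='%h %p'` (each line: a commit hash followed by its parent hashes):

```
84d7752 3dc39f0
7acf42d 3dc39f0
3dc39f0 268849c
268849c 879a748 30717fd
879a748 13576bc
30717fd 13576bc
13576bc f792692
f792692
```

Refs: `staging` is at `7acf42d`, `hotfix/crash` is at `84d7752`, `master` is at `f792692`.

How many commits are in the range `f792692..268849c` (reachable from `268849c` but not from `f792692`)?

Reachable from 268849c: {13576bc, 268849c, 30717fd, 879a748, f792692}.
Reachable from f792692: {f792692}.
In 268849c's history but not f792692's: {13576bc, 268849c, 30717fd, 879a748} — 4 commits.

4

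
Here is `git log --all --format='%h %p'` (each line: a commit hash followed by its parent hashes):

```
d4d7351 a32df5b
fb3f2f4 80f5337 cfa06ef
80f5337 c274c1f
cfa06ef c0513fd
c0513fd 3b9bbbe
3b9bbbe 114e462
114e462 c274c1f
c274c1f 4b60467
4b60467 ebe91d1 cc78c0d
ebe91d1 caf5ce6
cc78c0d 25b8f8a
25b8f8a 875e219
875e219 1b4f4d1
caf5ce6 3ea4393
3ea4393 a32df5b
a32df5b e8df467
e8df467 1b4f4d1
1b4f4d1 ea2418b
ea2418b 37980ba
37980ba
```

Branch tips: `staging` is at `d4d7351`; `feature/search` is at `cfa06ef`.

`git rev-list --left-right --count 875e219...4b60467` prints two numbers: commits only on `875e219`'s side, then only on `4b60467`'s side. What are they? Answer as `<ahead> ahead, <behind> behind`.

0 ahead, 8 behind

Reachable from 875e219: {1b4f4d1, 37980ba, 875e219, ea2418b}.
Reachable from 4b60467: {1b4f4d1, 25b8f8a, 37980ba, 3ea4393, 4b60467, 875e219, a32df5b, caf5ce6, cc78c0d, e8df467, ea2418b, ebe91d1}.
Only in 875e219's history (ahead): {} — 0.
Only in 4b60467's history (behind): {25b8f8a, 3ea4393, 4b60467, a32df5b, caf5ce6, cc78c0d, e8df467, ebe91d1} — 8.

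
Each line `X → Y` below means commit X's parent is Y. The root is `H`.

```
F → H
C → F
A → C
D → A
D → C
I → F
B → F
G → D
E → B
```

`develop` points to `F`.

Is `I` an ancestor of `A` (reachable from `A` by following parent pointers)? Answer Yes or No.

Ancestors of A: {A, C, F, H}.
I is not in that set, so it is not an ancestor of A.

No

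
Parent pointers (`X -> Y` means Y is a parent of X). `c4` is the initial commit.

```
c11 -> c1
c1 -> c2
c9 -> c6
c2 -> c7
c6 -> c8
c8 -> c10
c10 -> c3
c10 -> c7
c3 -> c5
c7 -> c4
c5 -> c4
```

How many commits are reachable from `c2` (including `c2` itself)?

3

Walking parent pointers from c2: reachable set = {c2, c4, c7}.
That is 3 commits.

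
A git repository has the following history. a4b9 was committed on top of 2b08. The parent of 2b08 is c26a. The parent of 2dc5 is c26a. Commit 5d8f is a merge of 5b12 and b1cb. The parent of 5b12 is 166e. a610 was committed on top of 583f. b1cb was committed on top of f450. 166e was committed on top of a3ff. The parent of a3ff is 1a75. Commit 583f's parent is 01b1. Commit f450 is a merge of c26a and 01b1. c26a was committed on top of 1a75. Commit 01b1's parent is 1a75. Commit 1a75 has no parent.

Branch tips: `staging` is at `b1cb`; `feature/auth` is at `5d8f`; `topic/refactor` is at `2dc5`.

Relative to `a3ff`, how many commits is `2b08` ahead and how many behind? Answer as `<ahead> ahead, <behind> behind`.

2 ahead, 1 behind

Reachable from 2b08: {1a75, 2b08, c26a}.
Reachable from a3ff: {1a75, a3ff}.
Only in 2b08's history (ahead): {2b08, c26a} — 2.
Only in a3ff's history (behind): {a3ff} — 1.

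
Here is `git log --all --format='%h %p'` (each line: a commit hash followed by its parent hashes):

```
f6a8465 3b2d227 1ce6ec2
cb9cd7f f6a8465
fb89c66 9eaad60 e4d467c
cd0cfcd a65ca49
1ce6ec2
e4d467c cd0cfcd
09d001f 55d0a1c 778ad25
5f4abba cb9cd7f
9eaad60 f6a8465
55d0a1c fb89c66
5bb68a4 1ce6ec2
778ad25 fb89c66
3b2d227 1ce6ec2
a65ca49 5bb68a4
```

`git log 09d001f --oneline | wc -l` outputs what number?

Walking parent pointers from 09d001f: reachable set = {09d001f, 1ce6ec2, 3b2d227, 55d0a1c, 5bb68a4, 778ad25, 9eaad60, a65ca49, cd0cfcd, e4d467c, f6a8465, fb89c66}.
That is 12 commits.

12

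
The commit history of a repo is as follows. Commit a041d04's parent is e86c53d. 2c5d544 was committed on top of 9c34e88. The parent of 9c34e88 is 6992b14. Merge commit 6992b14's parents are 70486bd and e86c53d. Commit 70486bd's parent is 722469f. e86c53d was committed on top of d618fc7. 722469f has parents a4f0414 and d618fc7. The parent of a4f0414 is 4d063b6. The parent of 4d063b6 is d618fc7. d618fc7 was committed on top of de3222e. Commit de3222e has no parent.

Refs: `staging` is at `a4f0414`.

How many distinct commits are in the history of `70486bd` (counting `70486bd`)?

6

Walking parent pointers from 70486bd: reachable set = {4d063b6, 70486bd, 722469f, a4f0414, d618fc7, de3222e}.
That is 6 commits.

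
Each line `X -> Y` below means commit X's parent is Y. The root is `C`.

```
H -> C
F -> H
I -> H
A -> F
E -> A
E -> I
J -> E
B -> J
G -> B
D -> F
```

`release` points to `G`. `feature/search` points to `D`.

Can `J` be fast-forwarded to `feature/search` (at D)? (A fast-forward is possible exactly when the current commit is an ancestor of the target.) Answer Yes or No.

No

A fast-forward from J to D is possible iff J is an ancestor of D.
Ancestors of D: {C, D, F, H}.
J is not among them, so fast-forward is not possible.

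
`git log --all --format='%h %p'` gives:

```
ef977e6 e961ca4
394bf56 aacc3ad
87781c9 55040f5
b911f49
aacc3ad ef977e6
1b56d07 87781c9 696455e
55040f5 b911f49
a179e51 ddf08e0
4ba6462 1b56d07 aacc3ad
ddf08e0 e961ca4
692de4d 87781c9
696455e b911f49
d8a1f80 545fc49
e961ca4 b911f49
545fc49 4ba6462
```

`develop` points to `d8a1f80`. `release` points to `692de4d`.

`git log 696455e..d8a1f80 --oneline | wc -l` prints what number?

9

Reachable from d8a1f80: {1b56d07, 4ba6462, 545fc49, 55040f5, 696455e, 87781c9, aacc3ad, b911f49, d8a1f80, e961ca4, ef977e6}.
Reachable from 696455e: {696455e, b911f49}.
In d8a1f80's history but not 696455e's: {1b56d07, 4ba6462, 545fc49, 55040f5, 87781c9, aacc3ad, d8a1f80, e961ca4, ef977e6} — 9 commits.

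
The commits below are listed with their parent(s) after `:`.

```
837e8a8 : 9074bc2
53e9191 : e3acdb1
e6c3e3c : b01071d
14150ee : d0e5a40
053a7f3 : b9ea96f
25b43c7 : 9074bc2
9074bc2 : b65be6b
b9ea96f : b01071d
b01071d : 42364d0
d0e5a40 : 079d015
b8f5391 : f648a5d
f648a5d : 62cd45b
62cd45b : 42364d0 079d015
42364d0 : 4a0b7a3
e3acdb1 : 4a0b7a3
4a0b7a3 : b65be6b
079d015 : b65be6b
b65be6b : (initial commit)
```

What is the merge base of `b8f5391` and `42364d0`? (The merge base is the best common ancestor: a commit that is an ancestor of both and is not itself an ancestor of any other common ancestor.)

42364d0

Ancestors of b8f5391: {079d015, 42364d0, 4a0b7a3, 62cd45b, b65be6b, b8f5391, f648a5d}.
Ancestors of 42364d0: {42364d0, 4a0b7a3, b65be6b}.
Common ancestors: {42364d0, 4a0b7a3, b65be6b}.
Among these, 42364d0 is not an ancestor of any other common ancestor — it is the merge base.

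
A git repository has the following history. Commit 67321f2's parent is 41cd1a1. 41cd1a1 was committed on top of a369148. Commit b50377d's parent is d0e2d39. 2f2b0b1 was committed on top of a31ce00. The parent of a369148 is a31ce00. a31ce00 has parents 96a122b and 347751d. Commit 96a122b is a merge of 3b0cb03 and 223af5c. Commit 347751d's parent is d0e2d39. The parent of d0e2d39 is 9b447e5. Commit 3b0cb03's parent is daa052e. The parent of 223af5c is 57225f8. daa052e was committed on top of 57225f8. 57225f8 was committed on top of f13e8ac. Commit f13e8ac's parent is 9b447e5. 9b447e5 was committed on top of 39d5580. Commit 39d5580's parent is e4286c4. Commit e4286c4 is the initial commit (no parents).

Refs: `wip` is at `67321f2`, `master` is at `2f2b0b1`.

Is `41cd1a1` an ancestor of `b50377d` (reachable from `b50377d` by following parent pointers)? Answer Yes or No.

No

Ancestors of b50377d: {39d5580, 9b447e5, b50377d, d0e2d39, e4286c4}.
41cd1a1 is not in that set, so it is not an ancestor of b50377d.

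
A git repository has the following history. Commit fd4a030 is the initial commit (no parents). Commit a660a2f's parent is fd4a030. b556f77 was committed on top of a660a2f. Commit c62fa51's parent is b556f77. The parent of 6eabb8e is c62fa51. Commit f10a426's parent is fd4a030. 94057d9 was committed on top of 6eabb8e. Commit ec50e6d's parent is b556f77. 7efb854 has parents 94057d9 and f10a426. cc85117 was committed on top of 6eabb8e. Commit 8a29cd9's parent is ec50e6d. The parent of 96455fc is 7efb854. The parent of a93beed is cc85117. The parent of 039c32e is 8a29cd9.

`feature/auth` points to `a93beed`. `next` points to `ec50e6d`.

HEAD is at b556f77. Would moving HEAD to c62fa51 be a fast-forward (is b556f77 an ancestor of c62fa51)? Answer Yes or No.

A fast-forward from b556f77 to c62fa51 is possible iff b556f77 is an ancestor of c62fa51.
Ancestors of c62fa51: {a660a2f, b556f77, c62fa51, fd4a030}.
b556f77 is among them, so fast-forward is possible.

Yes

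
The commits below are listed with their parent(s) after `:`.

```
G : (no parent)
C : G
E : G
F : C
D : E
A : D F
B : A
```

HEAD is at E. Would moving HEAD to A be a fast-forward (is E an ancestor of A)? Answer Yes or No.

Yes

A fast-forward from E to A is possible iff E is an ancestor of A.
Ancestors of A: {A, C, D, E, F, G}.
E is among them, so fast-forward is possible.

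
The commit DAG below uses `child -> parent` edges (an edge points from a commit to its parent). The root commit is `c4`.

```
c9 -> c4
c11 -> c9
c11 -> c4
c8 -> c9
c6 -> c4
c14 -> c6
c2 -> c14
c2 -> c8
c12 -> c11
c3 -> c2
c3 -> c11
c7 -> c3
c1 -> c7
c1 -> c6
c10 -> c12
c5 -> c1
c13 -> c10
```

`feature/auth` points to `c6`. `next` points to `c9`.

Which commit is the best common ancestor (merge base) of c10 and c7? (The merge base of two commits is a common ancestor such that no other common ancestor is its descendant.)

c11

Ancestors of c10: {c10, c11, c12, c4, c9}.
Ancestors of c7: {c11, c14, c2, c3, c4, c6, c7, c8, c9}.
Common ancestors: {c11, c4, c9}.
Among these, c11 is not an ancestor of any other common ancestor — it is the merge base.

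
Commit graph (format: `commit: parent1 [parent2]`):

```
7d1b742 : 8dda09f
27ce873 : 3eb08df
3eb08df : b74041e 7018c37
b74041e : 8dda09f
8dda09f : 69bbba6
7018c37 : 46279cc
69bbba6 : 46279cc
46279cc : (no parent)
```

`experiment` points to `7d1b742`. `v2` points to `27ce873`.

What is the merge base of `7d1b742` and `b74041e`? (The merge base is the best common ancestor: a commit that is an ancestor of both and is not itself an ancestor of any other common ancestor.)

8dda09f

Ancestors of 7d1b742: {46279cc, 69bbba6, 7d1b742, 8dda09f}.
Ancestors of b74041e: {46279cc, 69bbba6, 8dda09f, b74041e}.
Common ancestors: {46279cc, 69bbba6, 8dda09f}.
Among these, 8dda09f is not an ancestor of any other common ancestor — it is the merge base.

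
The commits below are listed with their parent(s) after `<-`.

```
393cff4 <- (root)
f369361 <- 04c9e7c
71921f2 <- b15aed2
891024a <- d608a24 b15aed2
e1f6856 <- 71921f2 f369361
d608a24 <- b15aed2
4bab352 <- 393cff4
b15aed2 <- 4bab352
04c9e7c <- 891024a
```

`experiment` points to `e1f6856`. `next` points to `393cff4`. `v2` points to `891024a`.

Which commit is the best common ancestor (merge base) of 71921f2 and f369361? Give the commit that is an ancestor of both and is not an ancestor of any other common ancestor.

Ancestors of 71921f2: {393cff4, 4bab352, 71921f2, b15aed2}.
Ancestors of f369361: {04c9e7c, 393cff4, 4bab352, 891024a, b15aed2, d608a24, f369361}.
Common ancestors: {393cff4, 4bab352, b15aed2}.
Among these, b15aed2 is not an ancestor of any other common ancestor — it is the merge base.

b15aed2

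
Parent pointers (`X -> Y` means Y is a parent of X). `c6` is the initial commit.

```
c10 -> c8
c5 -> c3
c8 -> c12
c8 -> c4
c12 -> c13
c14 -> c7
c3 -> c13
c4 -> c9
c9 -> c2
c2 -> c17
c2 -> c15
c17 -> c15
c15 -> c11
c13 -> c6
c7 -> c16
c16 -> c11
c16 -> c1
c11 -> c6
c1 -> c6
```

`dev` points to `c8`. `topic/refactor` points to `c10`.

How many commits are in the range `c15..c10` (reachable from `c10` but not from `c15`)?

Reachable from c10: {c10, c11, c12, c13, c15, c17, c2, c4, c6, c8, c9}.
Reachable from c15: {c11, c15, c6}.
In c10's history but not c15's: {c10, c12, c13, c17, c2, c4, c8, c9} — 8 commits.

8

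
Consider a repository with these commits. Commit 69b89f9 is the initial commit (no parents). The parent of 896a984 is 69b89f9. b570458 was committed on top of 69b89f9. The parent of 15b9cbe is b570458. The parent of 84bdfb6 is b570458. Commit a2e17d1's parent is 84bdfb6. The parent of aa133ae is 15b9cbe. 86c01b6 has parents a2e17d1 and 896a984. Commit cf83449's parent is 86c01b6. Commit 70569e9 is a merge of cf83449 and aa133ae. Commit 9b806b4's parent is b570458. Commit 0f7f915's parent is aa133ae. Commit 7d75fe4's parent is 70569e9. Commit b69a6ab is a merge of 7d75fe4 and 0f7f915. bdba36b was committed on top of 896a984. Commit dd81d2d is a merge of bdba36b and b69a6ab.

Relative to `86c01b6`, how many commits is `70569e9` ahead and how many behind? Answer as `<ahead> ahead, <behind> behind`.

Reachable from 70569e9: {15b9cbe, 69b89f9, 70569e9, 84bdfb6, 86c01b6, 896a984, a2e17d1, aa133ae, b570458, cf83449}.
Reachable from 86c01b6: {69b89f9, 84bdfb6, 86c01b6, 896a984, a2e17d1, b570458}.
Only in 70569e9's history (ahead): {15b9cbe, 70569e9, aa133ae, cf83449} — 4.
Only in 86c01b6's history (behind): {} — 0.

4 ahead, 0 behind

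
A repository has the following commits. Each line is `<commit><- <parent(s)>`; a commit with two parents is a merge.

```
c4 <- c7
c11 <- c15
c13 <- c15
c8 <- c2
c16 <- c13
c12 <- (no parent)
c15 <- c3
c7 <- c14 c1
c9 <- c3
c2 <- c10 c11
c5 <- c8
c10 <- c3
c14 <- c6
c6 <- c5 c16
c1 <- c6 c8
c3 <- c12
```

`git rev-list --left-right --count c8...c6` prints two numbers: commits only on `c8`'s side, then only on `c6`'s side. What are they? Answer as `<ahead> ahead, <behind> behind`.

0 ahead, 4 behind

Reachable from c8: {c10, c11, c12, c15, c2, c3, c8}.
Reachable from c6: {c10, c11, c12, c13, c15, c16, c2, c3, c5, c6, c8}.
Only in c8's history (ahead): {} — 0.
Only in c6's history (behind): {c13, c16, c5, c6} — 4.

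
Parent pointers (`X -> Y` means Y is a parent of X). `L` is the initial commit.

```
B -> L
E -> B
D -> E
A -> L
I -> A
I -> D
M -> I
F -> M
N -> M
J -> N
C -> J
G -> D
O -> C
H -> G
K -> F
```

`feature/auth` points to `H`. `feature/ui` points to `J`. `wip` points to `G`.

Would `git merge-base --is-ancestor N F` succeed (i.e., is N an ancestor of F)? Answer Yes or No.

No

Ancestors of F: {A, B, D, E, F, I, L, M}.
N is not in that set, so it is not an ancestor of F.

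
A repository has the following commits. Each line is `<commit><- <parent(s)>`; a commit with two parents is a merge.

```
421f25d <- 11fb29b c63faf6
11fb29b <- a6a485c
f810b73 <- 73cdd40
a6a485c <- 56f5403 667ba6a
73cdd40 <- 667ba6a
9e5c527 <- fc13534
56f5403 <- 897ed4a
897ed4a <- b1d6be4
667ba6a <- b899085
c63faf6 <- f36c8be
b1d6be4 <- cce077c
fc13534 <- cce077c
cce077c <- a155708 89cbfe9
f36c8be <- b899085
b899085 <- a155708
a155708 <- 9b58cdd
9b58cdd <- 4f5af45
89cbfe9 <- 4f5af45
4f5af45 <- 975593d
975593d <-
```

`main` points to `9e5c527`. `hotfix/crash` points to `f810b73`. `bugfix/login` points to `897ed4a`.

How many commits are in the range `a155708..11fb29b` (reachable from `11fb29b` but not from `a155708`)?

9

Reachable from 11fb29b: {11fb29b, 4f5af45, 56f5403, 667ba6a, 897ed4a, 89cbfe9, 975593d, 9b58cdd, a155708, a6a485c, b1d6be4, b899085, cce077c}.
Reachable from a155708: {4f5af45, 975593d, 9b58cdd, a155708}.
In 11fb29b's history but not a155708's: {11fb29b, 56f5403, 667ba6a, 897ed4a, 89cbfe9, a6a485c, b1d6be4, b899085, cce077c} — 9 commits.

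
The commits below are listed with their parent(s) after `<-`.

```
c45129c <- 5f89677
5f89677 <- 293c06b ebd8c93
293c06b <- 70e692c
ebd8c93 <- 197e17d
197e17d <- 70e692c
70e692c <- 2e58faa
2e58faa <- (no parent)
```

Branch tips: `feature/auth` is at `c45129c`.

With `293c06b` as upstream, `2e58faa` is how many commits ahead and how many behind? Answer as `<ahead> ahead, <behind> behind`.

Reachable from 2e58faa: {2e58faa}.
Reachable from 293c06b: {293c06b, 2e58faa, 70e692c}.
Only in 2e58faa's history (ahead): {} — 0.
Only in 293c06b's history (behind): {293c06b, 70e692c} — 2.

0 ahead, 2 behind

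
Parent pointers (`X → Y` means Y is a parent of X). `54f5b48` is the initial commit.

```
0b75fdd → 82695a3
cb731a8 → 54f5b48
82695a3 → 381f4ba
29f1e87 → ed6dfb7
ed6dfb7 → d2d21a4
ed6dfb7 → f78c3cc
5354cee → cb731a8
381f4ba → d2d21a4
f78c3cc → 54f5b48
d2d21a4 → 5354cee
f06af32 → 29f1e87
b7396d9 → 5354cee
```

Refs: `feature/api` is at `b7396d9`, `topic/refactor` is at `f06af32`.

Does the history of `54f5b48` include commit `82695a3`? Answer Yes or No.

Ancestors of 54f5b48: {54f5b48}.
82695a3 is not in that set, so it is not an ancestor of 54f5b48.

No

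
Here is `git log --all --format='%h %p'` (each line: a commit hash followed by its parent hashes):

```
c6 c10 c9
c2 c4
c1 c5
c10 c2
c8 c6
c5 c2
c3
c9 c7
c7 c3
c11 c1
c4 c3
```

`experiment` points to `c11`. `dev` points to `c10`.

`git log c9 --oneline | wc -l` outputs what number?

Walking parent pointers from c9: reachable set = {c3, c7, c9}.
That is 3 commits.

3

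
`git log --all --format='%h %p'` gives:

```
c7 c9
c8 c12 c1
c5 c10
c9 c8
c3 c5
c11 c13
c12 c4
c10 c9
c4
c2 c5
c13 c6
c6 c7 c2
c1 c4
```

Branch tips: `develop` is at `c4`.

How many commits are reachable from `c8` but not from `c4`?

3

Reachable from c8: {c1, c12, c4, c8}.
Reachable from c4: {c4}.
In c8's history but not c4's: {c1, c12, c8} — 3 commits.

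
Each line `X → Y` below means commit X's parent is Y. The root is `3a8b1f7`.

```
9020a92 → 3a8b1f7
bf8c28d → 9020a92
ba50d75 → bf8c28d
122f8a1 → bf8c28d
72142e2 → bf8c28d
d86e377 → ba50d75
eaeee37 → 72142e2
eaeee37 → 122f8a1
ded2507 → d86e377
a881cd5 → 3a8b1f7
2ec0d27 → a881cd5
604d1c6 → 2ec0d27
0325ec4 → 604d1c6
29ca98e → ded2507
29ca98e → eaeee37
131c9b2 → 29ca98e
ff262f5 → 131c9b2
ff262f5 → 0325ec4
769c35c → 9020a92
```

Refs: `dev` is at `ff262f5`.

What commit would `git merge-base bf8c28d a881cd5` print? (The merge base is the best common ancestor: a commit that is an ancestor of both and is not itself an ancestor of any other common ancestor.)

3a8b1f7

Ancestors of bf8c28d: {3a8b1f7, 9020a92, bf8c28d}.
Ancestors of a881cd5: {3a8b1f7, a881cd5}.
Common ancestors: {3a8b1f7}.
The only common ancestor is 3a8b1f7, so it is the merge base.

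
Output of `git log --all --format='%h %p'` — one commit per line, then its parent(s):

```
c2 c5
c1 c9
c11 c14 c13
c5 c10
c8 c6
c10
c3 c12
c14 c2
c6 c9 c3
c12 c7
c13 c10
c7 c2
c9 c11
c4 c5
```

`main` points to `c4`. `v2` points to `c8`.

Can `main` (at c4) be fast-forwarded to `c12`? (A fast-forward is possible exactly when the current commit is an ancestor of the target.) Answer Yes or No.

No

A fast-forward from c4 to c12 is possible iff c4 is an ancestor of c12.
Ancestors of c12: {c10, c12, c2, c5, c7}.
c4 is not among them, so fast-forward is not possible.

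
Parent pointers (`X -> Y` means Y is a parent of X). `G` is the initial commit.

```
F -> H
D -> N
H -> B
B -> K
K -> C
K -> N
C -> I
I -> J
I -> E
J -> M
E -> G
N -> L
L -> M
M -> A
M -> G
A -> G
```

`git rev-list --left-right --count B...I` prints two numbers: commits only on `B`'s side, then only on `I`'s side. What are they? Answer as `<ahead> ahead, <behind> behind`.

5 ahead, 0 behind

Reachable from B: {A, B, C, E, G, I, J, K, L, M, N}.
Reachable from I: {A, E, G, I, J, M}.
Only in B's history (ahead): {B, C, K, L, N} — 5.
Only in I's history (behind): {} — 0.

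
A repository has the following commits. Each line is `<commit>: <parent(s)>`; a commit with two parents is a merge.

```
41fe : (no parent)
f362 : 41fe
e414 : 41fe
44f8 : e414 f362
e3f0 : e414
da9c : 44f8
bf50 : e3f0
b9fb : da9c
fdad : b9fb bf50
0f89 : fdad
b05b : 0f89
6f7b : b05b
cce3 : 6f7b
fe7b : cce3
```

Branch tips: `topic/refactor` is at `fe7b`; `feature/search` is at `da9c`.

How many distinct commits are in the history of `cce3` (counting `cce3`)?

13

Walking parent pointers from cce3: reachable set = {0f89, 41fe, 44f8, 6f7b, b05b, b9fb, bf50, cce3, da9c, e3f0, e414, f362, fdad}.
That is 13 commits.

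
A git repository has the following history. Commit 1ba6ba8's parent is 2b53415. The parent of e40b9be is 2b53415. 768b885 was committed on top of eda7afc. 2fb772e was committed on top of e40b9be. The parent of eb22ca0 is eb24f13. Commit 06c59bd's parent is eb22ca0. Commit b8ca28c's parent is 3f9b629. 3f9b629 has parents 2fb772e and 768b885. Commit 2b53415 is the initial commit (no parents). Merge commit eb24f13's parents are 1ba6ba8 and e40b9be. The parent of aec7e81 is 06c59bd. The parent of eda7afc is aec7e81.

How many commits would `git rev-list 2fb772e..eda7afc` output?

6

Reachable from eda7afc: {06c59bd, 1ba6ba8, 2b53415, aec7e81, e40b9be, eb22ca0, eb24f13, eda7afc}.
Reachable from 2fb772e: {2b53415, 2fb772e, e40b9be}.
In eda7afc's history but not 2fb772e's: {06c59bd, 1ba6ba8, aec7e81, eb22ca0, eb24f13, eda7afc} — 6 commits.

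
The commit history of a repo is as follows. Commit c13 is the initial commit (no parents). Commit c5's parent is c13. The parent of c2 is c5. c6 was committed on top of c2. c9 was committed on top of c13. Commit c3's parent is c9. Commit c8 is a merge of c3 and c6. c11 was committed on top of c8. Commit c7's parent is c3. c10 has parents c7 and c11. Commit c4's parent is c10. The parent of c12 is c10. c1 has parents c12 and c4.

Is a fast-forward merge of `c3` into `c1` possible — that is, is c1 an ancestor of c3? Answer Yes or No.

No

A fast-forward from c1 to c3 is possible iff c1 is an ancestor of c3.
Ancestors of c3: {c13, c3, c9}.
c1 is not among them, so fast-forward is not possible.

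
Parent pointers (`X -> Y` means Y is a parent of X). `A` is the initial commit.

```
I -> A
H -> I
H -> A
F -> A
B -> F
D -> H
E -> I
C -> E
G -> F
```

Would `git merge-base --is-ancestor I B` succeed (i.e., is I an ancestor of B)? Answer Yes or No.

No

Ancestors of B: {A, B, F}.
I is not in that set, so it is not an ancestor of B.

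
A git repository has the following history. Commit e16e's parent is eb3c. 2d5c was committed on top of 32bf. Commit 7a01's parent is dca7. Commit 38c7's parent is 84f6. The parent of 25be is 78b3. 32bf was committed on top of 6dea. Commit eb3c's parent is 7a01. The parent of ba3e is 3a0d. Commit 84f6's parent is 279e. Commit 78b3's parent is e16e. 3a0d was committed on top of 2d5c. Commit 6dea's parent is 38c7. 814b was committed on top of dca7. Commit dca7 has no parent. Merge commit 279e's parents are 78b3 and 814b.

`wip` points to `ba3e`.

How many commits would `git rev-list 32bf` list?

Walking parent pointers from 32bf: reachable set = {279e, 32bf, 38c7, 6dea, 78b3, 7a01, 814b, 84f6, dca7, e16e, eb3c}.
That is 11 commits.

11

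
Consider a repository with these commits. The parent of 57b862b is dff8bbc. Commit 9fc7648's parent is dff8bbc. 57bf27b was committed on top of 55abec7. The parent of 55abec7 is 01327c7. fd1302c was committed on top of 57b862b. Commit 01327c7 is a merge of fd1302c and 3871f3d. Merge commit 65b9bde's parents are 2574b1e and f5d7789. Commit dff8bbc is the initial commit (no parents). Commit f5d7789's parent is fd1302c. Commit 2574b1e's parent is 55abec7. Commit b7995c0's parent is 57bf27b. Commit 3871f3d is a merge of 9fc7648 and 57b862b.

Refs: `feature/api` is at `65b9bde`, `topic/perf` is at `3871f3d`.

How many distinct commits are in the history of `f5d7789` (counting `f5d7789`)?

Walking parent pointers from f5d7789: reachable set = {57b862b, dff8bbc, f5d7789, fd1302c}.
That is 4 commits.

4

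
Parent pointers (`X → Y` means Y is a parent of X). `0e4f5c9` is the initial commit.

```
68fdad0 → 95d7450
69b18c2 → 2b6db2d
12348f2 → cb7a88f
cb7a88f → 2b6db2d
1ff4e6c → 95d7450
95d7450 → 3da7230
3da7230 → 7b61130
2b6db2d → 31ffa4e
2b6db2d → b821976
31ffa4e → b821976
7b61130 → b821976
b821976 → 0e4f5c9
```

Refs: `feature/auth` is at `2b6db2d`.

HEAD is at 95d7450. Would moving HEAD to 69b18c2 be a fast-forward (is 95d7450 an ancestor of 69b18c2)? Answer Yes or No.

No

A fast-forward from 95d7450 to 69b18c2 is possible iff 95d7450 is an ancestor of 69b18c2.
Ancestors of 69b18c2: {0e4f5c9, 2b6db2d, 31ffa4e, 69b18c2, b821976}.
95d7450 is not among them, so fast-forward is not possible.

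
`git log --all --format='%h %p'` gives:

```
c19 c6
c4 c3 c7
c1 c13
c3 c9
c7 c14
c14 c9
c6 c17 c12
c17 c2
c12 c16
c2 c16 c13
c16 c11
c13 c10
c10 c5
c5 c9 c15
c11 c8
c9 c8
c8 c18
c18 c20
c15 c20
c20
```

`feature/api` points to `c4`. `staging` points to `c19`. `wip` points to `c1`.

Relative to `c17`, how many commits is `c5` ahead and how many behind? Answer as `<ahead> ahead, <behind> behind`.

Reachable from c5: {c15, c18, c20, c5, c8, c9}.
Reachable from c17: {c10, c11, c13, c15, c16, c17, c18, c2, c20, c5, c8, c9}.
Only in c5's history (ahead): {} — 0.
Only in c17's history (behind): {c10, c11, c13, c16, c17, c2} — 6.

0 ahead, 6 behind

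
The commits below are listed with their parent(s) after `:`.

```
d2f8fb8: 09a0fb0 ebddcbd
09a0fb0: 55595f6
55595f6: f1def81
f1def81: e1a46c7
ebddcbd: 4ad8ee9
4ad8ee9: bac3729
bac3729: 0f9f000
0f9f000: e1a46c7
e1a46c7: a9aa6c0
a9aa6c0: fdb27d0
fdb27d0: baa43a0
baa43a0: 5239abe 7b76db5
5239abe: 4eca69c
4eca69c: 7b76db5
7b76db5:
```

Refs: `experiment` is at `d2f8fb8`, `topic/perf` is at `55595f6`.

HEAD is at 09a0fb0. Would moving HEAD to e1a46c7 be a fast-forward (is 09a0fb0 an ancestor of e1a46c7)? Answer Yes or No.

No

A fast-forward from 09a0fb0 to e1a46c7 is possible iff 09a0fb0 is an ancestor of e1a46c7.
Ancestors of e1a46c7: {4eca69c, 5239abe, 7b76db5, a9aa6c0, baa43a0, e1a46c7, fdb27d0}.
09a0fb0 is not among them, so fast-forward is not possible.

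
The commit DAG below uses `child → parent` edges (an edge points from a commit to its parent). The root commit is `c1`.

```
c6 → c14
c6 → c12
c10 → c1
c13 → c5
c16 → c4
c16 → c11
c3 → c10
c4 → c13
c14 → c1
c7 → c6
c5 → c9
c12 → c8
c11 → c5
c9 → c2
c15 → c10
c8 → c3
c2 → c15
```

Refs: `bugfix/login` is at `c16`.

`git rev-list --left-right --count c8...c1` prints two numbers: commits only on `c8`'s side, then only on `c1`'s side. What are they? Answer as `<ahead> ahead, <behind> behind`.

Reachable from c8: {c1, c10, c3, c8}.
Reachable from c1: {c1}.
Only in c8's history (ahead): {c10, c3, c8} — 3.
Only in c1's history (behind): {} — 0.

3 ahead, 0 behind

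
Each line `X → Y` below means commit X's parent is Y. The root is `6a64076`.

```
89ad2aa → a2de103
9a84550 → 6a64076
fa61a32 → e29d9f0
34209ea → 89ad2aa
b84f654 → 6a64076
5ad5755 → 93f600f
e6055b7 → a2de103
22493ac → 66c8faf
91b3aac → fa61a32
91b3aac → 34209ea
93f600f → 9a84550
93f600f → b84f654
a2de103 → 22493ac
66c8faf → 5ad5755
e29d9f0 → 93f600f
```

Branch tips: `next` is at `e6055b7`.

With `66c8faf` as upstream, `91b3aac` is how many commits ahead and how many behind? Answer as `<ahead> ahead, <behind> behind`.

Reachable from 91b3aac: {22493ac, 34209ea, 5ad5755, 66c8faf, 6a64076, 89ad2aa, 91b3aac, 93f600f, 9a84550, a2de103, b84f654, e29d9f0, fa61a32}.
Reachable from 66c8faf: {5ad5755, 66c8faf, 6a64076, 93f600f, 9a84550, b84f654}.
Only in 91b3aac's history (ahead): {22493ac, 34209ea, 89ad2aa, 91b3aac, a2de103, e29d9f0, fa61a32} — 7.
Only in 66c8faf's history (behind): {} — 0.

7 ahead, 0 behind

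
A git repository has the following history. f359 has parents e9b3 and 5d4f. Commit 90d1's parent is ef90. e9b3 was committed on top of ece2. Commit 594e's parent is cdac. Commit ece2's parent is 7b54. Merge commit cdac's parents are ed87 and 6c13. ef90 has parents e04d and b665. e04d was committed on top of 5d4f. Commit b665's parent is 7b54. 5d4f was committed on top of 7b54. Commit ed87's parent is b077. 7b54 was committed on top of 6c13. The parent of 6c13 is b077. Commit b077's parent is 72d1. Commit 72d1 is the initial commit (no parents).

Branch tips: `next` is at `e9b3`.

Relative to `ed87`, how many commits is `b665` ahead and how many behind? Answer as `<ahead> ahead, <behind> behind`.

Reachable from b665: {6c13, 72d1, 7b54, b077, b665}.
Reachable from ed87: {72d1, b077, ed87}.
Only in b665's history (ahead): {6c13, 7b54, b665} — 3.
Only in ed87's history (behind): {ed87} — 1.

3 ahead, 1 behind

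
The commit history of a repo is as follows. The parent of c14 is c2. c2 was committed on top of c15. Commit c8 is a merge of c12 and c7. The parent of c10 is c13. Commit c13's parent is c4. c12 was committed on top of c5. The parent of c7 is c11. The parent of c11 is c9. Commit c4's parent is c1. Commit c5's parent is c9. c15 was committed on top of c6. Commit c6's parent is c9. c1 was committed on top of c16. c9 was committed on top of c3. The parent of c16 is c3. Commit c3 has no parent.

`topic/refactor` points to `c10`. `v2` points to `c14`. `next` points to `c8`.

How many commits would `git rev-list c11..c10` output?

5

Reachable from c10: {c1, c10, c13, c16, c3, c4}.
Reachable from c11: {c11, c3, c9}.
In c10's history but not c11's: {c1, c10, c13, c16, c4} — 5 commits.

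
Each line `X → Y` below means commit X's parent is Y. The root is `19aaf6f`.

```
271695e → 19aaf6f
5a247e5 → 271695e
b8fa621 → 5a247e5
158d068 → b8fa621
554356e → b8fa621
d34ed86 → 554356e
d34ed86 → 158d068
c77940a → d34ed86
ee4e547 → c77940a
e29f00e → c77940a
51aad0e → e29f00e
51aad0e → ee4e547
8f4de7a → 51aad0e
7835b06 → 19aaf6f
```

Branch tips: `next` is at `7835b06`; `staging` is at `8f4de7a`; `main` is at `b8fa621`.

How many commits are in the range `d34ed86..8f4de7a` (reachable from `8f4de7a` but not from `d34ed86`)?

Reachable from 8f4de7a: {158d068, 19aaf6f, 271695e, 51aad0e, 554356e, 5a247e5, 8f4de7a, b8fa621, c77940a, d34ed86, e29f00e, ee4e547}.
Reachable from d34ed86: {158d068, 19aaf6f, 271695e, 554356e, 5a247e5, b8fa621, d34ed86}.
In 8f4de7a's history but not d34ed86's: {51aad0e, 8f4de7a, c77940a, e29f00e, ee4e547} — 5 commits.

5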